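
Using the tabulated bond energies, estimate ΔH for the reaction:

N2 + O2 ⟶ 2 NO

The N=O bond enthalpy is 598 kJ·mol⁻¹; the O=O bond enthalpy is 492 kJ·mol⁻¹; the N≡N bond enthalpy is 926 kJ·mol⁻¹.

ΔH ≈ +222 kJ

Bonds broken (reactants):
  N≡N: 1 × 926 = 926
  O=O: 1 × 492 = 492
  Σ(broken) = 1418 kJ
Bonds formed (products):
  N=O: 2 × 598 = 1196
  Σ(formed) = 1196 kJ
ΔH = Σ(broken) − Σ(formed) = 1418 − 1196 = +222 kJ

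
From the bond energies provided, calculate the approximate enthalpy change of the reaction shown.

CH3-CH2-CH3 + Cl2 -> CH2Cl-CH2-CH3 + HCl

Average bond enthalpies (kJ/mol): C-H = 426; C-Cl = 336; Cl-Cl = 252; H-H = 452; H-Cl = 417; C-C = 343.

Bonds broken (reactants):
  C-C: 2 × 343 = 686
  C-H: 8 × 426 = 3408
  Cl-Cl: 1 × 252 = 252
  Σ(broken) = 4346 kJ
Bonds formed (products):
  C-C: 2 × 343 = 686
  C-Cl: 1 × 336 = 336
  C-H: 7 × 426 = 2982
  H-Cl: 1 × 417 = 417
  Σ(formed) = 4421 kJ
ΔH = Σ(broken) − Σ(formed) = 4346 − 4421 = −75 kJ

ΔH ≈ −75 kJ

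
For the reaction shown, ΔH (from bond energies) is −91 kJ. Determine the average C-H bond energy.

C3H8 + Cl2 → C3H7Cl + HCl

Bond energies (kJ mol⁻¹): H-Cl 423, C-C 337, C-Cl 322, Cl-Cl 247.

D(C-H) ≈ 407 kJ/mol

Let D be the C-H bond energy.
Σ(broken) = 2×337 + 8×D + 1×247 = 921 + 8D
Σ(formed) = 2×337 + 1×322 + 7×D + 1×423 = 1419 + 7D
ΔH = Σ(broken) − Σ(formed) = (921 + 8D) − (1419 + 7D) = −498 + D
Setting this equal to −91 kJ gives D = 407 kJ/mol.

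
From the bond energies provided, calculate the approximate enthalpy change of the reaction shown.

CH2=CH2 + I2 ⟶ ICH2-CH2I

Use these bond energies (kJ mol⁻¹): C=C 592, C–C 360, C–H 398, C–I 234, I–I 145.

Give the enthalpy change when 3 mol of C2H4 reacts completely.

Bonds broken (reactants):
  C–H: 4 × 398 = 1592
  C=C: 1 × 592 = 592
  I–I: 1 × 145 = 145
  Σ(broken) = 2329 kJ
Bonds formed (products):
  C–C: 1 × 360 = 360
  C–H: 4 × 398 = 1592
  C–I: 2 × 234 = 468
  Σ(formed) = 2420 kJ
ΔH = Σ(broken) − Σ(formed) = 2329 − 2420 = −91 kJ
For 3× the reaction as written: 3 × (−91) = −273 kJ

ΔH = −273 kJ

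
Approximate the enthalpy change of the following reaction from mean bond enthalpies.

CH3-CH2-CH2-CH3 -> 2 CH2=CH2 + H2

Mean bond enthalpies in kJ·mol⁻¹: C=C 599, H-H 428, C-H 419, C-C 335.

Bonds broken (reactants):
  C-C: 3 × 335 = 1005
  C-H: 10 × 419 = 4190
  Σ(broken) = 5195 kJ
Bonds formed (products):
  C-H: 8 × 419 = 3352
  C=C: 2 × 599 = 1198
  H-H: 1 × 428 = 428
  Σ(formed) = 4978 kJ
ΔH = Σ(broken) − Σ(formed) = 5195 − 4978 = +217 kJ

ΔH ≈ +217 kJ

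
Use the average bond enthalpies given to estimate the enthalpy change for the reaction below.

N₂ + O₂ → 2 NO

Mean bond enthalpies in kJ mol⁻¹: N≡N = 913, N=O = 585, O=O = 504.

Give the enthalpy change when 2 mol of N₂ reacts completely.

Bonds broken (reactants):
  N≡N: 1 × 913 = 913
  O=O: 1 × 504 = 504
  Σ(broken) = 1417 kJ
Bonds formed (products):
  N=O: 2 × 585 = 1170
  Σ(formed) = 1170 kJ
ΔH = Σ(broken) − Σ(formed) = 1417 − 1170 = +247 kJ
For 2× the reaction as written: 2 × (+247) = +494 kJ

ΔH = +494 kJ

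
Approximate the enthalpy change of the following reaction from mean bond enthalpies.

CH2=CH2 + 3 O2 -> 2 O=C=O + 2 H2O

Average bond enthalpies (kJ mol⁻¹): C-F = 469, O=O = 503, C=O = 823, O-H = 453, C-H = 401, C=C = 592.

ΔH ≈ −1399 kJ

Bonds broken (reactants):
  C-H: 4 × 401 = 1604
  C=C: 1 × 592 = 592
  O=O: 3 × 503 = 1509
  Σ(broken) = 3705 kJ
Bonds formed (products):
  C=O: 4 × 823 = 3292
  O-H: 4 × 453 = 1812
  Σ(formed) = 5104 kJ
ΔH = Σ(broken) − Σ(formed) = 3705 − 5104 = −1399 kJ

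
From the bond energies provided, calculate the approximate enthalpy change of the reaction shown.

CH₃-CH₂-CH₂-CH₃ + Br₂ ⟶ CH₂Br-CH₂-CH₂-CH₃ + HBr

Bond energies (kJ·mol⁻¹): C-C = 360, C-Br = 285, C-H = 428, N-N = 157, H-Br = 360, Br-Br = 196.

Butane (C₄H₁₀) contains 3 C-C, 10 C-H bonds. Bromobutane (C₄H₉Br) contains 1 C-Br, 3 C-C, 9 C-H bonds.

ΔH ≈ −21 kJ

Bonds broken (reactants):
  Br-Br: 1 × 196 = 196
  C-C: 3 × 360 = 1080
  C-H: 10 × 428 = 4280
  Σ(broken) = 5556 kJ
Bonds formed (products):
  C-Br: 1 × 285 = 285
  C-C: 3 × 360 = 1080
  C-H: 9 × 428 = 3852
  H-Br: 1 × 360 = 360
  Σ(formed) = 5577 kJ
ΔH = Σ(broken) − Σ(formed) = 5556 − 5577 = −21 kJ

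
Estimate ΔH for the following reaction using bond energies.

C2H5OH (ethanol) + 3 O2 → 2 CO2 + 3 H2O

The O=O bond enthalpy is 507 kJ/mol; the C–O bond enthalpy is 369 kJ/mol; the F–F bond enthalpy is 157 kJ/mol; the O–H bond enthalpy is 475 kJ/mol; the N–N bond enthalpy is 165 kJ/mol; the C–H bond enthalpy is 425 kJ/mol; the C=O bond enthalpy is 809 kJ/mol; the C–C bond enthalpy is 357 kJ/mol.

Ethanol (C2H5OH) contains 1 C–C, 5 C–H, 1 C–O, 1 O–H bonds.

ΔH ≈ −1239 kJ

Bonds broken (reactants):
  C–C: 1 × 357 = 357
  C–H: 5 × 425 = 2125
  C–O: 1 × 369 = 369
  O–H: 1 × 475 = 475
  O=O: 3 × 507 = 1521
  Σ(broken) = 4847 kJ
Bonds formed (products):
  C=O: 4 × 809 = 3236
  O–H: 6 × 475 = 2850
  Σ(formed) = 6086 kJ
ΔH = Σ(broken) − Σ(formed) = 4847 − 6086 = −1239 kJ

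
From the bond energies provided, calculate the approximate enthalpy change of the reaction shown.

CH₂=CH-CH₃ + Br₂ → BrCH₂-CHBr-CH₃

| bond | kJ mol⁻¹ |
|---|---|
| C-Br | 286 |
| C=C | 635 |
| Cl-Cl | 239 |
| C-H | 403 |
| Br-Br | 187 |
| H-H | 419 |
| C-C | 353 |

Bonds broken (reactants):
  Br-Br: 1 × 187 = 187
  C-C: 1 × 353 = 353
  C-H: 6 × 403 = 2418
  C=C: 1 × 635 = 635
  Σ(broken) = 3593 kJ
Bonds formed (products):
  C-Br: 2 × 286 = 572
  C-C: 2 × 353 = 706
  C-H: 6 × 403 = 2418
  Σ(formed) = 3696 kJ
ΔH = Σ(broken) − Σ(formed) = 3593 − 3696 = −103 kJ

ΔH ≈ −103 kJ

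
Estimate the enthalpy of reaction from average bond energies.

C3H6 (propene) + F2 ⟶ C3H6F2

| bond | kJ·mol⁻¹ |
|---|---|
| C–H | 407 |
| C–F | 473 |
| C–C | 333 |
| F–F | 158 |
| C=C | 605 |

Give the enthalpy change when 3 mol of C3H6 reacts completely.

ΔH = −1548 kJ

Bonds broken (reactants):
  C–C: 1 × 333 = 333
  C–H: 6 × 407 = 2442
  C=C: 1 × 605 = 605
  F–F: 1 × 158 = 158
  Σ(broken) = 3538 kJ
Bonds formed (products):
  C–C: 2 × 333 = 666
  C–F: 2 × 473 = 946
  C–H: 6 × 407 = 2442
  Σ(formed) = 4054 kJ
ΔH = Σ(broken) − Σ(formed) = 3538 − 4054 = −516 kJ
For 3× the reaction as written: 3 × (−516) = −1548 kJ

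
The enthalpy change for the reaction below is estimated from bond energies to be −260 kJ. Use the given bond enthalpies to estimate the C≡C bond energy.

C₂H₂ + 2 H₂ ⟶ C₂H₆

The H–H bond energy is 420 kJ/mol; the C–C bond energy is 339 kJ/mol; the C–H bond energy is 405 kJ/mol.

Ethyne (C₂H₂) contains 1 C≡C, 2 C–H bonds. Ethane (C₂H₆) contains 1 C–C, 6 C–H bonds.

Let D be the C≡C bond energy.
Σ(broken) = 1×D + 2×405 + 2×420 = 1650 + D
Σ(formed) = 1×339 + 6×405 = 2769
ΔH = Σ(broken) − Σ(formed) = (1650 + D) − (2769) = −1119 + D
Setting this equal to −260 kJ gives D = 859 kJ/mol.

D(C≡C) ≈ 859 kJ/mol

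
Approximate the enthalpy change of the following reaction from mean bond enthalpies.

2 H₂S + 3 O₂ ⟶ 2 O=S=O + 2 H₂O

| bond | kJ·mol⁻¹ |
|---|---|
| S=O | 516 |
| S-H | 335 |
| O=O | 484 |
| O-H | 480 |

ΔH ≈ −1192 kJ

Bonds broken (reactants):
  O=O: 3 × 484 = 1452
  S-H: 4 × 335 = 1340
  Σ(broken) = 2792 kJ
Bonds formed (products):
  O-H: 4 × 480 = 1920
  S=O: 4 × 516 = 2064
  Σ(formed) = 3984 kJ
ΔH = Σ(broken) − Σ(formed) = 2792 − 3984 = −1192 kJ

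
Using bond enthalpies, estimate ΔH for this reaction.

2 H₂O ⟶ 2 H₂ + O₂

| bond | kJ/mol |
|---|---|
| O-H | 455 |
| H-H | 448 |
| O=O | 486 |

ΔH ≈ +438 kJ

Bonds broken (reactants):
  O-H: 4 × 455 = 1820
  Σ(broken) = 1820 kJ
Bonds formed (products):
  H-H: 2 × 448 = 896
  O=O: 1 × 486 = 486
  Σ(formed) = 1382 kJ
ΔH = Σ(broken) − Σ(formed) = 1820 − 1382 = +438 kJ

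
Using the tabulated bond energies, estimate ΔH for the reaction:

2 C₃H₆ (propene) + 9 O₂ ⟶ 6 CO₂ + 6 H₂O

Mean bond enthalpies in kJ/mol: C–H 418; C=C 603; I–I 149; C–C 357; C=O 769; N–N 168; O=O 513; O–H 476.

Bonds broken (reactants):
  C–C: 2 × 357 = 714
  C–H: 12 × 418 = 5016
  C=C: 2 × 603 = 1206
  O=O: 9 × 513 = 4617
  Σ(broken) = 11553 kJ
Bonds formed (products):
  C=O: 12 × 769 = 9228
  O–H: 12 × 476 = 5712
  Σ(formed) = 14940 kJ
ΔH = Σ(broken) − Σ(formed) = 11553 − 14940 = −3387 kJ

ΔH ≈ −3387 kJ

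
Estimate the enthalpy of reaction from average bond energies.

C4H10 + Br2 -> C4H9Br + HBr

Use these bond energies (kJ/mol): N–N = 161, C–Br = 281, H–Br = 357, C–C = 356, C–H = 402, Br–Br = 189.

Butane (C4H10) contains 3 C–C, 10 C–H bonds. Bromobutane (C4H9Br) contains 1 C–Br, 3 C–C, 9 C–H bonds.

Bonds broken (reactants):
  Br–Br: 1 × 189 = 189
  C–C: 3 × 356 = 1068
  C–H: 10 × 402 = 4020
  Σ(broken) = 5277 kJ
Bonds formed (products):
  C–Br: 1 × 281 = 281
  C–C: 3 × 356 = 1068
  C–H: 9 × 402 = 3618
  H–Br: 1 × 357 = 357
  Σ(formed) = 5324 kJ
ΔH = Σ(broken) − Σ(formed) = 5277 − 5324 = −47 kJ

ΔH ≈ −47 kJ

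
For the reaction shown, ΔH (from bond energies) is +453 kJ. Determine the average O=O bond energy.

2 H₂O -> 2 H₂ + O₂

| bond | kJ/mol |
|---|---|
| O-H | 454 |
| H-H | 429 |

Let D be the O=O bond energy.
Σ(broken) = 4×454 = 1816
Σ(formed) = 2×429 + 1×D = 858 + D
ΔH = Σ(broken) − Σ(formed) = (1816) − (858 + D) = +958 − D
Setting this equal to +453 kJ gives D = 505 kJ/mol.

D(O=O) ≈ 505 kJ/mol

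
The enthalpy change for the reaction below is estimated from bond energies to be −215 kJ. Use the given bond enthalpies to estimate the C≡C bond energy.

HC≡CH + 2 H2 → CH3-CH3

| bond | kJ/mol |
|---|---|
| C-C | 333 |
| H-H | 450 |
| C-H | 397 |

D(C≡C) ≈ 806 kJ/mol

Let D be the C≡C bond energy.
Σ(broken) = 1×D + 2×397 + 2×450 = 1694 + D
Σ(formed) = 1×333 + 6×397 = 2715
ΔH = Σ(broken) − Σ(formed) = (1694 + D) − (2715) = −1021 + D
Setting this equal to −215 kJ gives D = 806 kJ/mol.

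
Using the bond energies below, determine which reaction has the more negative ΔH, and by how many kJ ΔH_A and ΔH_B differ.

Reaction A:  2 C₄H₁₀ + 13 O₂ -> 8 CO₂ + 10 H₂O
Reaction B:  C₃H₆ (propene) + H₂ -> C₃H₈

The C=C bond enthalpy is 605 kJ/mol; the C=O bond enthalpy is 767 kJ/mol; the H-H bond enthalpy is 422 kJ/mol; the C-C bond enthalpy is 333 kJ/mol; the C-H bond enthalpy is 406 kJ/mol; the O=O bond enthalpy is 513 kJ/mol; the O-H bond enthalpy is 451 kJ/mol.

Reaction A, by 4387 kJ

Reaction A:
  Bonds broken (reactants):
    C-C: 6 × 333 = 1998
    C-H: 20 × 406 = 8120
    O=O: 13 × 513 = 6669
    Σ(broken) = 16787 kJ
  Bonds formed (products):
    C=O: 16 × 767 = 12272
    O-H: 20 × 451 = 9020
    Σ(formed) = 21292 kJ
  ΔH_A = 16787 − 21292 = −4505 kJ
Reaction B:
  Bonds broken (reactants):
    C-C: 1 × 333 = 333
    C-H: 6 × 406 = 2436
    C=C: 1 × 605 = 605
    H-H: 1 × 422 = 422
    Σ(broken) = 3796 kJ
  Bonds formed (products):
    C-C: 2 × 333 = 666
    C-H: 8 × 406 = 3248
    Σ(formed) = 3914 kJ
  ΔH_B = 3796 − 3914 = −118 kJ
ΔH_A − ΔH_B = −4387 kJ, so reaction A has the more negative ΔH; |ΔH_A − ΔH_B| = 4387 kJ.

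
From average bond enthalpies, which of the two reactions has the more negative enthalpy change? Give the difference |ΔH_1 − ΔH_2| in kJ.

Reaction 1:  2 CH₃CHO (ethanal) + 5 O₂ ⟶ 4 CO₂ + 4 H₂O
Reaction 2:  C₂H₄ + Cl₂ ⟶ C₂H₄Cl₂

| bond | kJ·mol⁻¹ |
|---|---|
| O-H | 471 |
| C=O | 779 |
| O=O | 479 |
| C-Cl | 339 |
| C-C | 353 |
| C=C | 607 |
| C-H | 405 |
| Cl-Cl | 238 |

Reaction 1, by 1915 kJ

Reaction 1:
  Bonds broken (reactants):
    C-C: 2 × 353 = 706
    C-H: 8 × 405 = 3240
    C=O: 2 × 779 = 1558
    O=O: 5 × 479 = 2395
    Σ(broken) = 7899 kJ
  Bonds formed (products):
    C=O: 8 × 779 = 6232
    O-H: 8 × 471 = 3768
    Σ(formed) = 10000 kJ
  ΔH_1 = 7899 − 10000 = −2101 kJ
Reaction 2:
  Bonds broken (reactants):
    C-H: 4 × 405 = 1620
    C=C: 1 × 607 = 607
    Cl-Cl: 1 × 238 = 238
    Σ(broken) = 2465 kJ
  Bonds formed (products):
    C-C: 1 × 353 = 353
    C-Cl: 2 × 339 = 678
    C-H: 4 × 405 = 1620
    Σ(formed) = 2651 kJ
  ΔH_2 = 2465 − 2651 = −186 kJ
ΔH_1 − ΔH_2 = −1915 kJ, so reaction 1 has the more negative ΔH; |ΔH_1 − ΔH_2| = 1915 kJ.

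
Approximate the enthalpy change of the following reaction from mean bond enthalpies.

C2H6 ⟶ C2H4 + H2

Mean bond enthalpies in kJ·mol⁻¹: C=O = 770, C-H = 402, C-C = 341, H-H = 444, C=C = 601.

ΔH ≈ +100 kJ

Bonds broken (reactants):
  C-C: 1 × 341 = 341
  C-H: 6 × 402 = 2412
  Σ(broken) = 2753 kJ
Bonds formed (products):
  C-H: 4 × 402 = 1608
  C=C: 1 × 601 = 601
  H-H: 1 × 444 = 444
  Σ(formed) = 2653 kJ
ΔH = Σ(broken) − Σ(formed) = 2753 − 2653 = +100 kJ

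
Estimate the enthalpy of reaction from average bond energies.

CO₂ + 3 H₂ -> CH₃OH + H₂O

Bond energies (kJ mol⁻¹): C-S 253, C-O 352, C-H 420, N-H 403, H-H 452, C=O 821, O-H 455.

ΔH ≈ +21 kJ

Bonds broken (reactants):
  C=O: 2 × 821 = 1642
  H-H: 3 × 452 = 1356
  Σ(broken) = 2998 kJ
Bonds formed (products):
  C-H: 3 × 420 = 1260
  C-O: 1 × 352 = 352
  O-H: 3 × 455 = 1365
  Σ(formed) = 2977 kJ
ΔH = Σ(broken) − Σ(formed) = 2998 − 2977 = +21 kJ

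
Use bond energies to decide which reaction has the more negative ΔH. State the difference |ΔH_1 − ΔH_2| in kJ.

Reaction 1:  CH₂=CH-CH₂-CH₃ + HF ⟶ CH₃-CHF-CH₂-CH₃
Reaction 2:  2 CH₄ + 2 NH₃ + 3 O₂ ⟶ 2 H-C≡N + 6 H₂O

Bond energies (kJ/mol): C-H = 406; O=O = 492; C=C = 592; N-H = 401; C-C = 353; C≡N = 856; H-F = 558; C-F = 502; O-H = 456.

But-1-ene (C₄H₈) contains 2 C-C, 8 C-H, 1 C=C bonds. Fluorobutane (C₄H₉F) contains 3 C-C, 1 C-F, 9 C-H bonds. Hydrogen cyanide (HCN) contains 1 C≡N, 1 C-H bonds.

Reaction 1:
  Bonds broken (reactants):
    C-C: 2 × 353 = 706
    C-H: 8 × 406 = 3248
    C=C: 1 × 592 = 592
    H-F: 1 × 558 = 558
    Σ(broken) = 5104 kJ
  Bonds formed (products):
    C-C: 3 × 353 = 1059
    C-F: 1 × 502 = 502
    C-H: 9 × 406 = 3654
    Σ(formed) = 5215 kJ
  ΔH_1 = 5104 − 5215 = −111 kJ
Reaction 2:
  Bonds broken (reactants):
    C-H: 8 × 406 = 3248
    N-H: 6 × 401 = 2406
    O=O: 3 × 492 = 1476
    Σ(broken) = 7130 kJ
  Bonds formed (products):
    C≡N: 2 × 856 = 1712
    C-H: 2 × 406 = 812
    O-H: 12 × 456 = 5472
    Σ(formed) = 7996 kJ
  ΔH_2 = 7130 − 7996 = −866 kJ
ΔH_1 − ΔH_2 = +755 kJ, so reaction 2 has the more negative ΔH; |ΔH_1 − ΔH_2| = 755 kJ.

Reaction 2, by 755 kJ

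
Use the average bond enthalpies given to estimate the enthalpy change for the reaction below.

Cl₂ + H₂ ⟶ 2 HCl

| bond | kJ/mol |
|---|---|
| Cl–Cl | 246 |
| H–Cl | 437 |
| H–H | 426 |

ΔH ≈ −202 kJ

Bonds broken (reactants):
  Cl–Cl: 1 × 246 = 246
  H–H: 1 × 426 = 426
  Σ(broken) = 672 kJ
Bonds formed (products):
  H–Cl: 2 × 437 = 874
  Σ(formed) = 874 kJ
ΔH = Σ(broken) − Σ(formed) = 672 − 874 = −202 kJ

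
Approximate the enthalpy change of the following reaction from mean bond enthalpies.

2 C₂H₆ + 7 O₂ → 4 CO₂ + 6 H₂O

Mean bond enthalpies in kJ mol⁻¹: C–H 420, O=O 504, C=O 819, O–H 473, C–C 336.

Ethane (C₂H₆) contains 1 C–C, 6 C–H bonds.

Bonds broken (reactants):
  C–C: 2 × 336 = 672
  C–H: 12 × 420 = 5040
  O=O: 7 × 504 = 3528
  Σ(broken) = 9240 kJ
Bonds formed (products):
  C=O: 8 × 819 = 6552
  O–H: 12 × 473 = 5676
  Σ(formed) = 12228 kJ
ΔH = Σ(broken) − Σ(formed) = 9240 − 12228 = −2988 kJ

ΔH ≈ −2988 kJ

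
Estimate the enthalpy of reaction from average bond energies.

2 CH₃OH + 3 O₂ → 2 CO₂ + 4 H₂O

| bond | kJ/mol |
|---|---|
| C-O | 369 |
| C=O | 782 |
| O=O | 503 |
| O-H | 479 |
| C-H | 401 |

Bonds broken (reactants):
  C-H: 6 × 401 = 2406
  C-O: 2 × 369 = 738
  O-H: 2 × 479 = 958
  O=O: 3 × 503 = 1509
  Σ(broken) = 5611 kJ
Bonds formed (products):
  C=O: 4 × 782 = 3128
  O-H: 8 × 479 = 3832
  Σ(formed) = 6960 kJ
ΔH = Σ(broken) − Σ(formed) = 5611 − 6960 = −1349 kJ

ΔH ≈ −1349 kJ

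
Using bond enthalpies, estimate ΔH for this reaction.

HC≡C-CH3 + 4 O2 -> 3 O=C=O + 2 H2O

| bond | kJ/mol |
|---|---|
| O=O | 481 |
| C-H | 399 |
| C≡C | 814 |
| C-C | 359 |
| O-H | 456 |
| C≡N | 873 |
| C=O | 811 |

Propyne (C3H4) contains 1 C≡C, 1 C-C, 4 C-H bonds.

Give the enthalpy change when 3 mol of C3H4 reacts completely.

ΔH = −5991 kJ

Bonds broken (reactants):
  C≡C: 1 × 814 = 814
  C-C: 1 × 359 = 359
  C-H: 4 × 399 = 1596
  O=O: 4 × 481 = 1924
  Σ(broken) = 4693 kJ
Bonds formed (products):
  C=O: 6 × 811 = 4866
  O-H: 4 × 456 = 1824
  Σ(formed) = 6690 kJ
ΔH = Σ(broken) − Σ(formed) = 4693 − 6690 = −1997 kJ
For 3× the reaction as written: 3 × (−1997) = −5991 kJ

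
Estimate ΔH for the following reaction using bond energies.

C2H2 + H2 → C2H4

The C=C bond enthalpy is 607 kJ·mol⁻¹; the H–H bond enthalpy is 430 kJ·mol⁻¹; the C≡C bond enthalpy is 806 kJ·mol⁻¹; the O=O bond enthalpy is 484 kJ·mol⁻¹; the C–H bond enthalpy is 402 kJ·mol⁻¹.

Bonds broken (reactants):
  C≡C: 1 × 806 = 806
  C–H: 2 × 402 = 804
  H–H: 1 × 430 = 430
  Σ(broken) = 2040 kJ
Bonds formed (products):
  C–H: 4 × 402 = 1608
  C=C: 1 × 607 = 607
  Σ(formed) = 2215 kJ
ΔH = Σ(broken) − Σ(formed) = 2040 − 2215 = −175 kJ

ΔH ≈ −175 kJ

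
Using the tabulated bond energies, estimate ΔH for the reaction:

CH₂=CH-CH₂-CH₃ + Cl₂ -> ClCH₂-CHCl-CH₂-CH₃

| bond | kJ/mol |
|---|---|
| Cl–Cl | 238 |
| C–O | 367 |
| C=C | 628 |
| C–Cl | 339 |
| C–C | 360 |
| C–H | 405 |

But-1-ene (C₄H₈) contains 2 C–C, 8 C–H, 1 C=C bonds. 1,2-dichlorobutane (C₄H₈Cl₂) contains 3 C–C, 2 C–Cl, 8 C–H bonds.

ΔH ≈ −172 kJ

Bonds broken (reactants):
  C–C: 2 × 360 = 720
  C–H: 8 × 405 = 3240
  C=C: 1 × 628 = 628
  Cl–Cl: 1 × 238 = 238
  Σ(broken) = 4826 kJ
Bonds formed (products):
  C–C: 3 × 360 = 1080
  C–Cl: 2 × 339 = 678
  C–H: 8 × 405 = 3240
  Σ(formed) = 4998 kJ
ΔH = Σ(broken) − Σ(formed) = 4826 − 4998 = −172 kJ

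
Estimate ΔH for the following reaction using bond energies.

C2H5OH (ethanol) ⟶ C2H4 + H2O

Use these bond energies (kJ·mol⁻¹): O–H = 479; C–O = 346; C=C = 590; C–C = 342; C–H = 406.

ΔH ≈ +25 kJ

Bonds broken (reactants):
  C–C: 1 × 342 = 342
  C–H: 5 × 406 = 2030
  C–O: 1 × 346 = 346
  O–H: 1 × 479 = 479
  Σ(broken) = 3197 kJ
Bonds formed (products):
  C–H: 4 × 406 = 1624
  C=C: 1 × 590 = 590
  O–H: 2 × 479 = 958
  Σ(formed) = 3172 kJ
ΔH = Σ(broken) − Σ(formed) = 3197 − 3172 = +25 kJ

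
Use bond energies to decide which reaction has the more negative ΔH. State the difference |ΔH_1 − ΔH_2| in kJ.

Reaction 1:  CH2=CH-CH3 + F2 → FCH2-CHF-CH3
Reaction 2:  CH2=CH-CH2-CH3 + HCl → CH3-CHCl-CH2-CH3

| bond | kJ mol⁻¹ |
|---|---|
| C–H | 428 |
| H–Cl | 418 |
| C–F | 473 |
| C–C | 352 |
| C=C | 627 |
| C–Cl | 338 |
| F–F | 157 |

Reaction 1, by 441 kJ

Reaction 1:
  Bonds broken (reactants):
    C–C: 1 × 352 = 352
    C–H: 6 × 428 = 2568
    C=C: 1 × 627 = 627
    F–F: 1 × 157 = 157
    Σ(broken) = 3704 kJ
  Bonds formed (products):
    C–C: 2 × 352 = 704
    C–F: 2 × 473 = 946
    C–H: 6 × 428 = 2568
    Σ(formed) = 4218 kJ
  ΔH_1 = 3704 − 4218 = −514 kJ
Reaction 2:
  Bonds broken (reactants):
    C–C: 2 × 352 = 704
    C–H: 8 × 428 = 3424
    C=C: 1 × 627 = 627
    H–Cl: 1 × 418 = 418
    Σ(broken) = 5173 kJ
  Bonds formed (products):
    C–C: 3 × 352 = 1056
    C–Cl: 1 × 338 = 338
    C–H: 9 × 428 = 3852
    Σ(formed) = 5246 kJ
  ΔH_2 = 5173 − 5246 = −73 kJ
ΔH_1 − ΔH_2 = −441 kJ, so reaction 1 has the more negative ΔH; |ΔH_1 − ΔH_2| = 441 kJ.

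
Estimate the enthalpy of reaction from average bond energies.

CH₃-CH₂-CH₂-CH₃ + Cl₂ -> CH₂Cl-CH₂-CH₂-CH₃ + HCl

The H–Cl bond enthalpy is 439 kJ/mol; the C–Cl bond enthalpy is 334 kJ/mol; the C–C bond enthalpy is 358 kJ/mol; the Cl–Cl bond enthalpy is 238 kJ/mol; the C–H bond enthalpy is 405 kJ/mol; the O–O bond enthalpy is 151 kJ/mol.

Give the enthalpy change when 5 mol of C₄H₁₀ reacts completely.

ΔH = −650 kJ

Bonds broken (reactants):
  C–C: 3 × 358 = 1074
  C–H: 10 × 405 = 4050
  Cl–Cl: 1 × 238 = 238
  Σ(broken) = 5362 kJ
Bonds formed (products):
  C–C: 3 × 358 = 1074
  C–Cl: 1 × 334 = 334
  C–H: 9 × 405 = 3645
  H–Cl: 1 × 439 = 439
  Σ(formed) = 5492 kJ
ΔH = Σ(broken) − Σ(formed) = 5362 − 5492 = −130 kJ
For 5× the reaction as written: 5 × (−130) = −650 kJ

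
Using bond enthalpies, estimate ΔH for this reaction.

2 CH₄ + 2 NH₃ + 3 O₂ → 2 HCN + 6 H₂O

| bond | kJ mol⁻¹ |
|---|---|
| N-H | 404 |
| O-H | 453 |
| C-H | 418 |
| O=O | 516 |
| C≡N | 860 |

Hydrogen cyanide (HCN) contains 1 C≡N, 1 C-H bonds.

Bonds broken (reactants):
  C-H: 8 × 418 = 3344
  N-H: 6 × 404 = 2424
  O=O: 3 × 516 = 1548
  Σ(broken) = 7316 kJ
Bonds formed (products):
  C≡N: 2 × 860 = 1720
  C-H: 2 × 418 = 836
  O-H: 12 × 453 = 5436
  Σ(formed) = 7992 kJ
ΔH = Σ(broken) − Σ(formed) = 7316 − 7992 = −676 kJ

ΔH ≈ −676 kJ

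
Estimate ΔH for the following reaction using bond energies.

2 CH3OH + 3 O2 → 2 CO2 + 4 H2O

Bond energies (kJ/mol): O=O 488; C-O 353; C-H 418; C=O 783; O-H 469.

ΔH ≈ −1268 kJ

Bonds broken (reactants):
  C-H: 6 × 418 = 2508
  C-O: 2 × 353 = 706
  O-H: 2 × 469 = 938
  O=O: 3 × 488 = 1464
  Σ(broken) = 5616 kJ
Bonds formed (products):
  C=O: 4 × 783 = 3132
  O-H: 8 × 469 = 3752
  Σ(formed) = 6884 kJ
ΔH = Σ(broken) − Σ(formed) = 5616 − 6884 = −1268 kJ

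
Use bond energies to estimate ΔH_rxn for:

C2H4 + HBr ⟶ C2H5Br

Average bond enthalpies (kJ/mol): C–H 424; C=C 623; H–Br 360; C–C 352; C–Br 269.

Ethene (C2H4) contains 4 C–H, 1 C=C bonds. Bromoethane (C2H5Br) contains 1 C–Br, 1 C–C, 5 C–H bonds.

ΔH ≈ −62 kJ

Bonds broken (reactants):
  C–H: 4 × 424 = 1696
  C=C: 1 × 623 = 623
  H–Br: 1 × 360 = 360
  Σ(broken) = 2679 kJ
Bonds formed (products):
  C–Br: 1 × 269 = 269
  C–C: 1 × 352 = 352
  C–H: 5 × 424 = 2120
  Σ(formed) = 2741 kJ
ΔH = Σ(broken) − Σ(formed) = 2679 − 2741 = −62 kJ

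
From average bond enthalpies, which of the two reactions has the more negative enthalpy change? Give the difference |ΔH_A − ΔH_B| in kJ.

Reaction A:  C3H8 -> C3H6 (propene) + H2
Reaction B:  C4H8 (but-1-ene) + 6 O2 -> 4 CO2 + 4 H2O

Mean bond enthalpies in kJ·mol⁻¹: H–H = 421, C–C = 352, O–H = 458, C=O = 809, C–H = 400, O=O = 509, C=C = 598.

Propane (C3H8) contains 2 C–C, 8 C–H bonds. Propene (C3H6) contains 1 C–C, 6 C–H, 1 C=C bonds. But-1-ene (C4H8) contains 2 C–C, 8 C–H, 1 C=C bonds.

Reaction B, by 2713 kJ

Reaction A:
  Bonds broken (reactants):
    C–C: 2 × 352 = 704
    C–H: 8 × 400 = 3200
    Σ(broken) = 3904 kJ
  Bonds formed (products):
    C–C: 1 × 352 = 352
    C–H: 6 × 400 = 2400
    C=C: 1 × 598 = 598
    H–H: 1 × 421 = 421
    Σ(formed) = 3771 kJ
  ΔH_A = 3904 − 3771 = +133 kJ
Reaction B:
  Bonds broken (reactants):
    C–C: 2 × 352 = 704
    C–H: 8 × 400 = 3200
    C=C: 1 × 598 = 598
    O=O: 6 × 509 = 3054
    Σ(broken) = 7556 kJ
  Bonds formed (products):
    C=O: 8 × 809 = 6472
    O–H: 8 × 458 = 3664
    Σ(formed) = 10136 kJ
  ΔH_B = 7556 − 10136 = −2580 kJ
ΔH_A − ΔH_B = +2713 kJ, so reaction B has the more negative ΔH; |ΔH_A − ΔH_B| = 2713 kJ.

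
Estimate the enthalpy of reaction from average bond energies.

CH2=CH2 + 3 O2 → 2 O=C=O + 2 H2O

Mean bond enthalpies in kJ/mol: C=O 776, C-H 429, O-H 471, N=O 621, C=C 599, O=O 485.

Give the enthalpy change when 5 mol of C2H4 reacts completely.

Bonds broken (reactants):
  C-H: 4 × 429 = 1716
  C=C: 1 × 599 = 599
  O=O: 3 × 485 = 1455
  Σ(broken) = 3770 kJ
Bonds formed (products):
  C=O: 4 × 776 = 3104
  O-H: 4 × 471 = 1884
  Σ(formed) = 4988 kJ
ΔH = Σ(broken) − Σ(formed) = 3770 − 4988 = −1218 kJ
For 5× the reaction as written: 5 × (−1218) = −6090 kJ

ΔH = −6090 kJ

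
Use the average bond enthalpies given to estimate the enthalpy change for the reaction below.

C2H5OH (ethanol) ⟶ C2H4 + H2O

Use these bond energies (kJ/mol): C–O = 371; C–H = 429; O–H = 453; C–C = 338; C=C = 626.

Bonds broken (reactants):
  C–C: 1 × 338 = 338
  C–H: 5 × 429 = 2145
  C–O: 1 × 371 = 371
  O–H: 1 × 453 = 453
  Σ(broken) = 3307 kJ
Bonds formed (products):
  C–H: 4 × 429 = 1716
  C=C: 1 × 626 = 626
  O–H: 2 × 453 = 906
  Σ(formed) = 3248 kJ
ΔH = Σ(broken) − Σ(formed) = 3307 − 3248 = +59 kJ

ΔH ≈ +59 kJ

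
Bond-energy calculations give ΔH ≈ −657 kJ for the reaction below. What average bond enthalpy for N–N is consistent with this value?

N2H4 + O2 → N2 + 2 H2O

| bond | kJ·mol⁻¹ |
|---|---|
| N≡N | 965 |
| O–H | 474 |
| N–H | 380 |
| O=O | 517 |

Let D be the N–N bond energy.
Σ(broken) = 4×380 + 1×D + 1×517 = 2037 + D
Σ(formed) = 1×965 + 4×474 = 2861
ΔH = Σ(broken) − Σ(formed) = (2037 + D) − (2861) = −824 + D
Setting this equal to −657 kJ gives D = 167 kJ/mol.

D(N–N) ≈ 167 kJ/mol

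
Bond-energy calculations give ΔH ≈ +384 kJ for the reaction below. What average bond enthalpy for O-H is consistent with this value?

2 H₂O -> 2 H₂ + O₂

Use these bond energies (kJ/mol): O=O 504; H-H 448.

D(O-H) ≈ 446 kJ/mol

Let D be the O-H bond energy.
Σ(broken) = 4×D = 4D
Σ(formed) = 2×448 + 1×504 = 1400
ΔH = Σ(broken) − Σ(formed) = (4D) − (1400) = −1400 + 4D
Setting this equal to +384 kJ gives 4D = 1784, so D = 446 kJ/mol.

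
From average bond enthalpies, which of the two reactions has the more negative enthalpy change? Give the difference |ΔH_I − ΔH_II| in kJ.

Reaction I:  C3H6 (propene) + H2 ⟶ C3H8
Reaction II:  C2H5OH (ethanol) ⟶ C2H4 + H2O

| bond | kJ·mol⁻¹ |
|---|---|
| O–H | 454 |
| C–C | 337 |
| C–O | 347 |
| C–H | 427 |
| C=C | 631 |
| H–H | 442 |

Reaction I:
  Bonds broken (reactants):
    C–C: 1 × 337 = 337
    C–H: 6 × 427 = 2562
    C=C: 1 × 631 = 631
    H–H: 1 × 442 = 442
    Σ(broken) = 3972 kJ
  Bonds formed (products):
    C–C: 2 × 337 = 674
    C–H: 8 × 427 = 3416
    Σ(formed) = 4090 kJ
  ΔH_I = 3972 − 4090 = −118 kJ
Reaction II:
  Bonds broken (reactants):
    C–C: 1 × 337 = 337
    C–H: 5 × 427 = 2135
    C–O: 1 × 347 = 347
    O–H: 1 × 454 = 454
    Σ(broken) = 3273 kJ
  Bonds formed (products):
    C–H: 4 × 427 = 1708
    C=C: 1 × 631 = 631
    O–H: 2 × 454 = 908
    Σ(formed) = 3247 kJ
  ΔH_II = 3273 − 3247 = +26 kJ
ΔH_I − ΔH_II = −144 kJ, so reaction I has the more negative ΔH; |ΔH_I − ΔH_II| = 144 kJ.

Reaction I, by 144 kJ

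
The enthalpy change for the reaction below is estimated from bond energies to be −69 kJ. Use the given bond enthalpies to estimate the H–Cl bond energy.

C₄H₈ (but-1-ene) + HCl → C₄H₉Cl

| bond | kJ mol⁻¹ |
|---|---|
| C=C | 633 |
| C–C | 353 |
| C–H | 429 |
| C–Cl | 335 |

Let D be the H–Cl bond energy.
Σ(broken) = 2×353 + 8×429 + 1×633 + 1×D = 4771 + D
Σ(formed) = 3×353 + 1×335 + 9×429 = 5255
ΔH = Σ(broken) − Σ(formed) = (4771 + D) − (5255) = −484 + D
Setting this equal to −69 kJ gives D = 415 kJ/mol.

D(H–Cl) ≈ 415 kJ/mol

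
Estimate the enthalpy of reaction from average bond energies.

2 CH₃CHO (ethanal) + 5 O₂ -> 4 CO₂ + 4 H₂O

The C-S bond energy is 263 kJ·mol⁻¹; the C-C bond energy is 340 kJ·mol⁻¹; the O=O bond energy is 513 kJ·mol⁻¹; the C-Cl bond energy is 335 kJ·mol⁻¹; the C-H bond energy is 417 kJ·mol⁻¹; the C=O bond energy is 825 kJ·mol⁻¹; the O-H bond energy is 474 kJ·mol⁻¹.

ΔH ≈ −2161 kJ

Bonds broken (reactants):
  C-C: 2 × 340 = 680
  C-H: 8 × 417 = 3336
  C=O: 2 × 825 = 1650
  O=O: 5 × 513 = 2565
  Σ(broken) = 8231 kJ
Bonds formed (products):
  C=O: 8 × 825 = 6600
  O-H: 8 × 474 = 3792
  Σ(formed) = 10392 kJ
ΔH = Σ(broken) − Σ(formed) = 8231 − 10392 = −2161 kJ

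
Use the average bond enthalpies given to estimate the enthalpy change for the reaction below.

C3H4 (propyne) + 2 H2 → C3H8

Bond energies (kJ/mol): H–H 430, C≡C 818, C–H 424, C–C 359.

Bonds broken (reactants):
  C≡C: 1 × 818 = 818
  C–C: 1 × 359 = 359
  C–H: 4 × 424 = 1696
  H–H: 2 × 430 = 860
  Σ(broken) = 3733 kJ
Bonds formed (products):
  C–C: 2 × 359 = 718
  C–H: 8 × 424 = 3392
  Σ(formed) = 4110 kJ
ΔH = Σ(broken) − Σ(formed) = 3733 − 4110 = −377 kJ

ΔH ≈ −377 kJ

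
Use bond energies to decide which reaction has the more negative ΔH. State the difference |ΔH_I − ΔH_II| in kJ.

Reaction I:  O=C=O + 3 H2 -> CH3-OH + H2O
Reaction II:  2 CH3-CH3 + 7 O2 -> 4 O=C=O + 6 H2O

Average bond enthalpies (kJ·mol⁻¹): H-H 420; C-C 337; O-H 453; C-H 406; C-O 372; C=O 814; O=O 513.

Reaction I:
  Bonds broken (reactants):
    C=O: 2 × 814 = 1628
    H-H: 3 × 420 = 1260
    Σ(broken) = 2888 kJ
  Bonds formed (products):
    C-H: 3 × 406 = 1218
    C-O: 1 × 372 = 372
    O-H: 3 × 453 = 1359
    Σ(formed) = 2949 kJ
  ΔH_I = 2888 − 2949 = −61 kJ
Reaction II:
  Bonds broken (reactants):
    C-C: 2 × 337 = 674
    C-H: 12 × 406 = 4872
    O=O: 7 × 513 = 3591
    Σ(broken) = 9137 kJ
  Bonds formed (products):
    C=O: 8 × 814 = 6512
    O-H: 12 × 453 = 5436
    Σ(formed) = 11948 kJ
  ΔH_II = 9137 − 11948 = −2811 kJ
ΔH_I − ΔH_II = +2750 kJ, so reaction II has the more negative ΔH; |ΔH_I − ΔH_II| = 2750 kJ.

Reaction II, by 2750 kJ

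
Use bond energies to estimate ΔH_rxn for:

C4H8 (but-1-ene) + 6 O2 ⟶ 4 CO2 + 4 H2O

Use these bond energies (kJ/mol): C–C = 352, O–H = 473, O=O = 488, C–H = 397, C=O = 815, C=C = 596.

ΔH ≈ −2900 kJ

Bonds broken (reactants):
  C–C: 2 × 352 = 704
  C–H: 8 × 397 = 3176
  C=C: 1 × 596 = 596
  O=O: 6 × 488 = 2928
  Σ(broken) = 7404 kJ
Bonds formed (products):
  C=O: 8 × 815 = 6520
  O–H: 8 × 473 = 3784
  Σ(formed) = 10304 kJ
ΔH = Σ(broken) − Σ(formed) = 7404 − 10304 = −2900 kJ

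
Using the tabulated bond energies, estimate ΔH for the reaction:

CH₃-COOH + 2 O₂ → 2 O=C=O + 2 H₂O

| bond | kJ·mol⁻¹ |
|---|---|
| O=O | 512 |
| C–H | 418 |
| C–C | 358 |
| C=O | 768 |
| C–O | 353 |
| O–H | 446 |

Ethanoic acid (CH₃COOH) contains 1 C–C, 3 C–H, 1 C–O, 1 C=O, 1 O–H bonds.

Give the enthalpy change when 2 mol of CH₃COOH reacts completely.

ΔH = −1306 kJ

Bonds broken (reactants):
  C–C: 1 × 358 = 358
  C–H: 3 × 418 = 1254
  C–O: 1 × 353 = 353
  C=O: 1 × 768 = 768
  O–H: 1 × 446 = 446
  O=O: 2 × 512 = 1024
  Σ(broken) = 4203 kJ
Bonds formed (products):
  C=O: 4 × 768 = 3072
  O–H: 4 × 446 = 1784
  Σ(formed) = 4856 kJ
ΔH = Σ(broken) − Σ(formed) = 4203 − 4856 = −653 kJ
For 2× the reaction as written: 2 × (−653) = −1306 kJ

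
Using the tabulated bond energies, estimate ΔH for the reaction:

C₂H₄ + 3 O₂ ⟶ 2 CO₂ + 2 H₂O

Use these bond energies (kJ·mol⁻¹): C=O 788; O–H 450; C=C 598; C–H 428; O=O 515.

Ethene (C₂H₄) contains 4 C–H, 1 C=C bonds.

ΔH ≈ −1097 kJ

Bonds broken (reactants):
  C–H: 4 × 428 = 1712
  C=C: 1 × 598 = 598
  O=O: 3 × 515 = 1545
  Σ(broken) = 3855 kJ
Bonds formed (products):
  C=O: 4 × 788 = 3152
  O–H: 4 × 450 = 1800
  Σ(formed) = 4952 kJ
ΔH = Σ(broken) − Σ(formed) = 3855 − 4952 = −1097 kJ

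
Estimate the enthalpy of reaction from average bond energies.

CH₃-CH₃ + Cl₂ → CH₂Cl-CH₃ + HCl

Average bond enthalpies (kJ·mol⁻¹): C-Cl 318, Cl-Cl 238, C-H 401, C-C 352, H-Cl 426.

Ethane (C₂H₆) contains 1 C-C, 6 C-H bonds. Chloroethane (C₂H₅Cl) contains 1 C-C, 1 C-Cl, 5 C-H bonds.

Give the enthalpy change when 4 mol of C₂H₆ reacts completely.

Bonds broken (reactants):
  C-C: 1 × 352 = 352
  C-H: 6 × 401 = 2406
  Cl-Cl: 1 × 238 = 238
  Σ(broken) = 2996 kJ
Bonds formed (products):
  C-C: 1 × 352 = 352
  C-Cl: 1 × 318 = 318
  C-H: 5 × 401 = 2005
  H-Cl: 1 × 426 = 426
  Σ(formed) = 3101 kJ
ΔH = Σ(broken) − Σ(formed) = 2996 − 3101 = −105 kJ
For 4× the reaction as written: 4 × (−105) = −420 kJ

ΔH = −420 kJ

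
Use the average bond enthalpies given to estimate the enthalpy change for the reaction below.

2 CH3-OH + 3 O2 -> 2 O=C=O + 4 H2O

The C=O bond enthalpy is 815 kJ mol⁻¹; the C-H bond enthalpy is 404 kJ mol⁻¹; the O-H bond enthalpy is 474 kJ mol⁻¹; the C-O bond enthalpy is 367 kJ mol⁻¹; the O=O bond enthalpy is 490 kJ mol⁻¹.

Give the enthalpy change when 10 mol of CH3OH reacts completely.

ΔH = −7380 kJ

Bonds broken (reactants):
  C-H: 6 × 404 = 2424
  C-O: 2 × 367 = 734
  O-H: 2 × 474 = 948
  O=O: 3 × 490 = 1470
  Σ(broken) = 5576 kJ
Bonds formed (products):
  C=O: 4 × 815 = 3260
  O-H: 8 × 474 = 3792
  Σ(formed) = 7052 kJ
ΔH = Σ(broken) − Σ(formed) = 5576 − 7052 = −1476 kJ
For 5× the reaction as written: 5 × (−1476) = −7380 kJ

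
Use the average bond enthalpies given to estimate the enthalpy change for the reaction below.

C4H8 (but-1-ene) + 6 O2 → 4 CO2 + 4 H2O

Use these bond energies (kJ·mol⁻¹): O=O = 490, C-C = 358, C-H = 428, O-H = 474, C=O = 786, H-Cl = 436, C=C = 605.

ΔH ≈ −2395 kJ

Bonds broken (reactants):
  C-C: 2 × 358 = 716
  C-H: 8 × 428 = 3424
  C=C: 1 × 605 = 605
  O=O: 6 × 490 = 2940
  Σ(broken) = 7685 kJ
Bonds formed (products):
  C=O: 8 × 786 = 6288
  O-H: 8 × 474 = 3792
  Σ(formed) = 10080 kJ
ΔH = Σ(broken) − Σ(formed) = 7685 − 10080 = −2395 kJ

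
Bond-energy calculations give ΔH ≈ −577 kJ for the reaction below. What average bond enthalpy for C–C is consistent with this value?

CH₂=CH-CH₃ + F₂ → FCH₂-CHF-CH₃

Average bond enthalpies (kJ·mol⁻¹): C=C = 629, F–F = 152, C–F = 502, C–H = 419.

Let D be the C–C bond energy.
Σ(broken) = 1×D + 6×419 + 1×629 + 1×152 = 3295 + D
Σ(formed) = 2×D + 2×502 + 6×419 = 3518 + 2D
ΔH = Σ(broken) − Σ(formed) = (3295 + D) − (3518 + 2D) = −223 − D
Setting this equal to −577 kJ gives D = 354 kJ/mol.

D(C–C) ≈ 354 kJ/mol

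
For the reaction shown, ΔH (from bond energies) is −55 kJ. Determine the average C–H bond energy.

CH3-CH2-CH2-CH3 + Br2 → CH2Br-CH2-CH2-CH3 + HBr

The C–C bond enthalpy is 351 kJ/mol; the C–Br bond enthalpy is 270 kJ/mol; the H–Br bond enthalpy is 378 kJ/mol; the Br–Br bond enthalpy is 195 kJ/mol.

D(C–H) ≈ 398 kJ/mol

Let D be the C–H bond energy.
Σ(broken) = 1×195 + 3×351 + 10×D = 1248 + 10D
Σ(formed) = 1×270 + 3×351 + 9×D + 1×378 = 1701 + 9D
ΔH = Σ(broken) − Σ(formed) = (1248 + 10D) − (1701 + 9D) = −453 + D
Setting this equal to −55 kJ gives D = 398 kJ/mol.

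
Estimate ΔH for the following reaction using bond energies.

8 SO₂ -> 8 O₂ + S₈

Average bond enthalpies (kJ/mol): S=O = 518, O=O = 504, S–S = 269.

Bonds broken (reactants):
  S=O: 16 × 518 = 8288
  Σ(broken) = 8288 kJ
Bonds formed (products):
  O=O: 8 × 504 = 4032
  S–S: 8 × 269 = 2152
  Σ(formed) = 6184 kJ
ΔH = Σ(broken) − Σ(formed) = 8288 − 6184 = +2104 kJ

ΔH ≈ +2104 kJ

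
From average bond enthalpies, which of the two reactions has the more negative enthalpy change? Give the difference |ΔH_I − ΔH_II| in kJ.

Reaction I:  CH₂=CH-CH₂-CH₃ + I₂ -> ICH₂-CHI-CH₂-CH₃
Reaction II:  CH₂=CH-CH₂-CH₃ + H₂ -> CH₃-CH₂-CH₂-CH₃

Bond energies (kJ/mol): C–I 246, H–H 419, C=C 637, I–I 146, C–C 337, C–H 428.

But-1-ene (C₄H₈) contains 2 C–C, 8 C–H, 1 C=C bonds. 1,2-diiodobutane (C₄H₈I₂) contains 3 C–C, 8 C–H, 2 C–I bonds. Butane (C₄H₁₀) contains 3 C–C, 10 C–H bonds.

Reaction II, by 91 kJ

Reaction I:
  Bonds broken (reactants):
    C–C: 2 × 337 = 674
    C–H: 8 × 428 = 3424
    C=C: 1 × 637 = 637
    I–I: 1 × 146 = 146
    Σ(broken) = 4881 kJ
  Bonds formed (products):
    C–C: 3 × 337 = 1011
    C–H: 8 × 428 = 3424
    C–I: 2 × 246 = 492
    Σ(formed) = 4927 kJ
  ΔH_I = 4881 − 4927 = −46 kJ
Reaction II:
  Bonds broken (reactants):
    C–C: 2 × 337 = 674
    C–H: 8 × 428 = 3424
    C=C: 1 × 637 = 637
    H–H: 1 × 419 = 419
    Σ(broken) = 5154 kJ
  Bonds formed (products):
    C–C: 3 × 337 = 1011
    C–H: 10 × 428 = 4280
    Σ(formed) = 5291 kJ
  ΔH_II = 5154 − 5291 = −137 kJ
ΔH_I − ΔH_II = +91 kJ, so reaction II has the more negative ΔH; |ΔH_I − ΔH_II| = 91 kJ.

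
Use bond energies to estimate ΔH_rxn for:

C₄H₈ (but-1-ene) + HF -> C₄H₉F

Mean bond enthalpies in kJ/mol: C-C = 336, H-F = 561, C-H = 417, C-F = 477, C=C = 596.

ΔH ≈ −73 kJ

Bonds broken (reactants):
  C-C: 2 × 336 = 672
  C-H: 8 × 417 = 3336
  C=C: 1 × 596 = 596
  H-F: 1 × 561 = 561
  Σ(broken) = 5165 kJ
Bonds formed (products):
  C-C: 3 × 336 = 1008
  C-F: 1 × 477 = 477
  C-H: 9 × 417 = 3753
  Σ(formed) = 5238 kJ
ΔH = Σ(broken) − Σ(formed) = 5165 − 5238 = −73 kJ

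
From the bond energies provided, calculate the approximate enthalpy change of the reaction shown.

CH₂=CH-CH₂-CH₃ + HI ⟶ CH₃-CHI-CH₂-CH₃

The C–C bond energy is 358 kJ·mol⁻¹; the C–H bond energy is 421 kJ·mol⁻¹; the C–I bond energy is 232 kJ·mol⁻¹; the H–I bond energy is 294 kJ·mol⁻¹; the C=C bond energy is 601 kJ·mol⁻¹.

ΔH ≈ −116 kJ

Bonds broken (reactants):
  C–C: 2 × 358 = 716
  C–H: 8 × 421 = 3368
  C=C: 1 × 601 = 601
  H–I: 1 × 294 = 294
  Σ(broken) = 4979 kJ
Bonds formed (products):
  C–C: 3 × 358 = 1074
  C–H: 9 × 421 = 3789
  C–I: 1 × 232 = 232
  Σ(formed) = 5095 kJ
ΔH = Σ(broken) − Σ(formed) = 4979 − 5095 = −116 kJ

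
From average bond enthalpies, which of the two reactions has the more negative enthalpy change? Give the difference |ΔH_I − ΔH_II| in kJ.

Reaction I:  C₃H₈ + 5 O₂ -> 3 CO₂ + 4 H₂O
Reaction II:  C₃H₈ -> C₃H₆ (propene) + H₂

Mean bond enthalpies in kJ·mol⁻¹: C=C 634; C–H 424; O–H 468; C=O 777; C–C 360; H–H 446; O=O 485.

Reaction I, by 1997 kJ

Reaction I:
  Bonds broken (reactants):
    C–C: 2 × 360 = 720
    C–H: 8 × 424 = 3392
    O=O: 5 × 485 = 2425
    Σ(broken) = 6537 kJ
  Bonds formed (products):
    C=O: 6 × 777 = 4662
    O–H: 8 × 468 = 3744
    Σ(formed) = 8406 kJ
  ΔH_I = 6537 − 8406 = −1869 kJ
Reaction II:
  Bonds broken (reactants):
    C–C: 2 × 360 = 720
    C–H: 8 × 424 = 3392
    Σ(broken) = 4112 kJ
  Bonds formed (products):
    C–C: 1 × 360 = 360
    C–H: 6 × 424 = 2544
    C=C: 1 × 634 = 634
    H–H: 1 × 446 = 446
    Σ(formed) = 3984 kJ
  ΔH_II = 4112 − 3984 = +128 kJ
ΔH_I − ΔH_II = −1997 kJ, so reaction I has the more negative ΔH; |ΔH_I − ΔH_II| = 1997 kJ.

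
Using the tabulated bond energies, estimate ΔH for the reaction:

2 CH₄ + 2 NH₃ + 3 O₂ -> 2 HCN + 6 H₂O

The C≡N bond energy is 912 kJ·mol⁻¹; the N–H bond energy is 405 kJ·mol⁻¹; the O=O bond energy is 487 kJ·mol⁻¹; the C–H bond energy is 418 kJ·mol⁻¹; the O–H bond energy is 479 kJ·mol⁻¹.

ΔH ≈ −1173 kJ

Bonds broken (reactants):
  C–H: 8 × 418 = 3344
  N–H: 6 × 405 = 2430
  O=O: 3 × 487 = 1461
  Σ(broken) = 7235 kJ
Bonds formed (products):
  C≡N: 2 × 912 = 1824
  C–H: 2 × 418 = 836
  O–H: 12 × 479 = 5748
  Σ(formed) = 8408 kJ
ΔH = Σ(broken) − Σ(formed) = 7235 − 8408 = −1173 kJ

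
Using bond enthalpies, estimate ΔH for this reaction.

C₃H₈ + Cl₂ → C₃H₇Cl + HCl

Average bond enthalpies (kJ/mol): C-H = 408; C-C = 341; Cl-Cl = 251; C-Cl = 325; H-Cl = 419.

Bonds broken (reactants):
  C-C: 2 × 341 = 682
  C-H: 8 × 408 = 3264
  Cl-Cl: 1 × 251 = 251
  Σ(broken) = 4197 kJ
Bonds formed (products):
  C-C: 2 × 341 = 682
  C-Cl: 1 × 325 = 325
  C-H: 7 × 408 = 2856
  H-Cl: 1 × 419 = 419
  Σ(formed) = 4282 kJ
ΔH = Σ(broken) − Σ(formed) = 4197 − 4282 = −85 kJ

ΔH ≈ −85 kJ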